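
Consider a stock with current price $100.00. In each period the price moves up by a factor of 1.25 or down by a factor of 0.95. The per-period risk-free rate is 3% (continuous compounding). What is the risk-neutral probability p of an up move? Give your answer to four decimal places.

Risk-neutral probability p = (e^0.03 − 0.95)/(1.25 − 0.95) = 0.0805/0.3000 = 0.2682

p = 0.2682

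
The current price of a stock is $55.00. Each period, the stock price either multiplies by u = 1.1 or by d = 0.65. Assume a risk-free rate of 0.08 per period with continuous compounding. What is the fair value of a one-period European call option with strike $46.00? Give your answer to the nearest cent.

$12.89

Risk-neutral probability p = (e^0.08 − 0.65)/(1.1 − 0.65) = 0.4333/0.4500 = 0.9629
Terminal stock prices: S_u = 60.5, S_d = 35.75
Terminal payoffs (S − K): max(14.5, 0) = 14.5, max(-10.25, 0) = 0
Node 0 (S = 55): V_0 = e^(−0.08)·[0.9629·14.5000 + 0.0371·0.0000] = 12.8881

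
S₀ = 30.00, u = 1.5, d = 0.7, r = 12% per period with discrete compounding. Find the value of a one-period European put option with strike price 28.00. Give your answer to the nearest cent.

2.97

Risk-neutral probability p = (1 + 0.12 − 0.7)/(1.5 − 0.7) = 0.4200/0.8000 = 0.5250
Terminal stock prices: S_u = 45, S_d = 21
Terminal payoffs (K − S): max(-17, 0) = 0, max(7, 0) = 7
Node 0 (S = 30): V_0 = 1/1.12·[0.5250·0.0000 + 0.4750·7.0000] = 2.9687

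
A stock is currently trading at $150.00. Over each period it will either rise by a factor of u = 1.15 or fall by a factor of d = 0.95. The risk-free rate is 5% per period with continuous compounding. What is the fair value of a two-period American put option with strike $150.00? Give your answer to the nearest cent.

$3.52

Risk-neutral probability p = (e^0.05 − 0.95)/(1.15 − 0.95) = 0.1013/0.2000 = 0.5064
Terminal stock prices: S_uu = 198.4, S_ud = 163.9, S_dd = 135.4
Terminal payoffs (K − S): max(-48.37, 0) = 0, max(-13.88, 0) = 0, max(14.62, 0) = 14.62
Node u (S = 172.5): continuation = e^(−0.05)·[0.5064·0.0000 + 0.4936·0.0000] = 0.0000; exercise value = 0.0000 ≤ continuation, so V_u = 0.0000
Node d (S = 142.5): continuation = e^(−0.05)·[0.5064·0.0000 + 0.4936·14.6250] = 6.8674; exercise value = 7.5000 > continuation, so V_d = 7.5000 (exercise)
Node 0 (S = 150): continuation = e^(−0.05)·[0.5064·0.0000 + 0.4936·7.5000] = 3.5218; exercise value = 0.0000 ≤ continuation, so V_0 = 3.5218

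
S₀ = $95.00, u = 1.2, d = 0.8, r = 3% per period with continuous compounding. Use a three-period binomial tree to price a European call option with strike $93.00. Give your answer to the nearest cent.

$18.78

Risk-neutral probability p = (e^0.03 − 0.8)/(1.2 − 0.8) = 0.2305/0.4000 = 0.5761
Terminal stock prices: S_uuu = 164.2, S_uud = 109.4, S_udd = 72.96, S_ddd = 48.64
Terminal payoffs (S − K): max(71.16, 0) = 71.16, max(16.44, 0) = 16.44, max(-20.04, 0) = 0, max(-44.36, 0) = 0
Node uu (S = 136.8): V_uu = e^(−0.03)·[0.5761·71.1600 + 0.4239·16.4400] = 46.5486
Node ud (S = 91.2): V_ud = e^(−0.03)·[0.5761·16.4400 + 0.4239·0.0000] = 9.1918
Node dd (S = 60.8): V_dd = e^(−0.03)·[0.5761·0.0000 + 0.4239·0.0000] = 0.0000
Node u (S = 114): V_u = e^(−0.03)·[0.5761·46.5486 + 0.4239·9.1918] = 29.8066
Node d (S = 76): V_d = e^(−0.03)·[0.5761·9.1918 + 0.4239·0.0000] = 5.1392
Node 0 (S = 95): V_0 = e^(−0.03)·[0.5761·29.8066 + 0.4239·5.1392] = 18.7791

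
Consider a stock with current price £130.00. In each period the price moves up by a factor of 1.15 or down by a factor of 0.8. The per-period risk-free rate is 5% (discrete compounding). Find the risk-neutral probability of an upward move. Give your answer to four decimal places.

p = 0.7143

Risk-neutral probability p = (1 + 0.05 − 0.8)/(1.15 − 0.8) = 0.2500/0.3500 = 0.7143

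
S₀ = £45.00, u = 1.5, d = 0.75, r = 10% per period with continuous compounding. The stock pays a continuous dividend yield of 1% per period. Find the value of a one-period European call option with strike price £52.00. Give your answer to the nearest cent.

£6.44

Per-period risk-free factor R = e^0.1 = 1.1052; dividend-adjusted growth = e^(0.1−0.01) = 1.0942.
Risk-neutral probability p = (1.0942 − 0.75)/(1.5 − 0.75) = 0.3442/0.7500 = 0.4589
Terminal stock prices: S_u = 67.5, S_d = 33.75
Terminal payoffs (S − K): max(15.5, 0) = 15.5, max(-18.25, 0) = 0
Node 0 (S = 45): V_0 = e^(−0.1)·[0.4589·15.5000 + 0.5411·0.0000] = 6.4360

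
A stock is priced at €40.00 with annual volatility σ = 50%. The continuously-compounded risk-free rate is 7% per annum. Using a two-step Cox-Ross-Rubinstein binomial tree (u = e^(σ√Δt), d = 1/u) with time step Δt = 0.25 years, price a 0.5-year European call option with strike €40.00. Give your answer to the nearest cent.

CRR parameters: u = e^(σ√Δt) = e^(0.5·√0.25) = 1.2840, d = 1/u = 0.7788
Per-period rate: rΔt = 0.07·0.25 = 0.0175, so R = e^0.0175 = 1.0177
Risk-neutral probability p = (e^0.0175 − 0.7788)/(1.2840 − 0.7788) = 0.2389/0.5052 = 0.4728
Terminal stock prices: S_uu = 65.95, S_ud = 40, S_dd = 24.26
Terminal payoffs (S − K): max(25.95, 0) = 25.95, max(0, 0) = 0, max(-15.74, 0) = 0
Node u (S = 51.36): V_u = e^(−0.0175)·[0.4728·25.9489 + 0.5272·0.0000] = 12.0549
Node d (S = 31.15): V_d = e^(−0.0175)·[0.4728·0.0000 + 0.5272·0.0000] = 0.0000
Node 0 (S = 40): V_0 = e^(−0.0175)·[0.4728·12.0549 + 0.5272·0.0000] = 5.6003

€5.60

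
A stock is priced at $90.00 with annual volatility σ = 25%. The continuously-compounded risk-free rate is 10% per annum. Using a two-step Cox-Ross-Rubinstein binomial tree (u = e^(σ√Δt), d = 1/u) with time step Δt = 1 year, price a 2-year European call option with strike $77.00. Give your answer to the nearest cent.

$29.26

CRR parameters: u = e^(σ√Δt) = e^(0.25·√1) = 1.2840, d = 1/u = 0.7788
Per-period rate: rΔt = 0.1·1 = 0.1, so R = e^0.1 = 1.1052
Risk-neutral probability p = (e^0.1 − 0.7788)/(1.2840 − 0.7788) = 0.3264/0.5052 = 0.6460
Terminal stock prices: S_uu = 148.4, S_ud = 90, S_dd = 54.59
Terminal payoffs (S − K): max(71.38, 0) = 71.38, max(13, 0) = 13, max(-22.41, 0) = 0
Node u (S = 115.6): V_u = e^(−0.1)·[0.6460·71.3849 + 0.3540·13.0000] = 45.8898
Node d (S = 70.09): V_d = e^(−0.1)·[0.6460·13.0000 + 0.3540·0.0000] = 7.5987
Node 0 (S = 90): V_0 = e^(−0.1)·[0.6460·45.8898 + 0.3540·7.5987] = 29.2574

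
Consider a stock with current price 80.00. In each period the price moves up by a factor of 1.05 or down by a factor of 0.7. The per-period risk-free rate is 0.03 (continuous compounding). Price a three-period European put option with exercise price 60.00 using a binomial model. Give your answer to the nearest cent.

Risk-neutral probability p = (e^0.03 − 0.7)/(1.05 − 0.7) = 0.3305/0.3500 = 0.9442
Terminal stock prices: S_uuu = 92.61, S_uud = 61.74, S_udd = 41.16, S_ddd = 27.44
Terminal payoffs (K − S): max(-32.61, 0) = 0, max(-1.74, 0) = 0, max(18.84, 0) = 18.84, max(32.56, 0) = 32.56
Node uu (S = 88.2): V_uu = e^(−0.03)·[0.9442·0.0000 + 0.0558·0.0000] = 0.0000
Node ud (S = 58.8): V_ud = e^(−0.03)·[0.9442·0.0000 + 0.0558·18.8400] = 1.0210
Node dd (S = 39.2): V_dd = e^(−0.03)·[0.9442·18.8400 + 0.0558·32.5600] = 19.0267
Node u (S = 84): V_u = e^(−0.03)·[0.9442·0.0000 + 0.0558·1.0210] = 0.0553
Node d (S = 56): V_d = e^(−0.03)·[0.9442·1.0210 + 0.0558·19.0267] = 1.9666
Node 0 (S = 80): V_0 = e^(−0.03)·[0.9442·0.0553 + 0.0558·1.9666] = 0.1573

0.16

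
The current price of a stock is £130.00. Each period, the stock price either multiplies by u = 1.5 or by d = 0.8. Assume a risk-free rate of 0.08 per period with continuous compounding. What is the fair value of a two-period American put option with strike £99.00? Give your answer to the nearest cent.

£4.77

Risk-neutral probability p = (e^0.08 − 0.8)/(1.5 − 0.8) = 0.2833/0.7000 = 0.4047
Terminal stock prices: S_uu = 292.5, S_ud = 156, S_dd = 83.2
Terminal payoffs (K − S): max(-193.5, 0) = 0, max(-57, 0) = 0, max(15.8, 0) = 15.8
Node u (S = 195): continuation = e^(−0.08)·[0.4047·0.0000 + 0.5953·0.0000] = 0.0000; exercise value = 0.0000 ≤ continuation, so V_u = 0.0000
Node d (S = 104): continuation = e^(−0.08)·[0.4047·0.0000 + 0.5953·15.8000] = 8.6827; exercise value = 0.0000 ≤ continuation, so V_d = 8.6827
Node 0 (S = 130): continuation = e^(−0.08)·[0.4047·0.0000 + 0.5953·8.6827] = 4.7714; exercise value = 0.0000 ≤ continuation, so V_0 = 4.7714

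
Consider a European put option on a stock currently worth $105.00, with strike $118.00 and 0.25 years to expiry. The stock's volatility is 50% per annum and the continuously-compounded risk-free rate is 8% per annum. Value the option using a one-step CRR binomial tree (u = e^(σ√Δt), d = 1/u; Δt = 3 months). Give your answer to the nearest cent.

CRR parameters: u = e^(σ√Δt) = e^(0.5·√0.25) = 1.2840, d = 1/u = 0.7788
Per-period rate: rΔt = 0.08·0.25 = 0.02, so R = e^0.02 = 1.0202
Risk-neutral probability p = (e^0.02 − 0.7788)/(1.2840 − 0.7788) = 0.2414/0.5052 = 0.4778
Terminal stock prices: S_u = 134.8, S_d = 81.77
Terminal payoffs (K − S): max(-16.82, 0) = 0, max(36.23, 0) = 36.23
Node 0 (S = 105): V_0 = e^(−0.02)·[0.4778·0.0000 + 0.5222·36.2259] = 18.5423

$18.54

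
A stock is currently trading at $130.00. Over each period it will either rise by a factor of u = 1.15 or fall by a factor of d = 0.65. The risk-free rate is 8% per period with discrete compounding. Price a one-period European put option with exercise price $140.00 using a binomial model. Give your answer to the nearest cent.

Risk-neutral probability p = (1 + 0.08 − 0.65)/(1.15 − 0.65) = 0.4300/0.5000 = 0.8600
Terminal stock prices: S_u = 149.5, S_d = 84.5
Terminal payoffs (K − S): max(-9.5, 0) = 0, max(55.5, 0) = 55.5
Node 0 (S = 130): V_0 = 1/1.08·[0.8600·0.0000 + 0.1400·55.5000] = 7.1944

$7.19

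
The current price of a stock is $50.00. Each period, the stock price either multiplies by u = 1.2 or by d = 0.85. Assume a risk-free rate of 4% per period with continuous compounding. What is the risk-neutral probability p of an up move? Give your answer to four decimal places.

Risk-neutral probability p = (e^0.04 − 0.85)/(1.2 − 0.85) = 0.1908/0.3500 = 0.5452

p = 0.5452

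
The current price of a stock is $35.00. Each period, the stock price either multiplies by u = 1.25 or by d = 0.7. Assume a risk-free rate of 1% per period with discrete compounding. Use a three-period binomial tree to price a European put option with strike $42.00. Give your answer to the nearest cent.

$10.35

Risk-neutral probability p = (1 + 0.01 − 0.7)/(1.25 − 0.7) = 0.3100/0.5500 = 0.5636
Terminal stock prices: S_uuu = 68.36, S_uud = 38.28, S_udd = 21.44, S_ddd = 12
Terminal payoffs (K − S): max(-26.36, 0) = 0, max(3.719, 0) = 3.719, max(20.56, 0) = 20.56, max(30, 0) = 30
Node uu (S = 54.69): V_uu = 1/1.01·[0.5636·0.0000 + 0.4364·3.7188] = 1.6067
Node ud (S = 30.62): V_ud = 1/1.01·[0.5636·3.7188 + 0.4364·20.5625] = 10.9592
Node dd (S = 17.15): V_dd = 1/1.01·[0.5636·20.5625 + 0.4364·29.9950] = 24.4342
Node u (S = 43.75): V_u = 1/1.01·[0.5636·1.6067 + 0.4364·10.9592] = 5.6314
Node d (S = 24.5): V_d = 1/1.01·[0.5636·10.9592 + 0.4364·24.4342] = 16.6724
Node 0 (S = 35): V_0 = 1/1.01·[0.5636·5.6314 + 0.4364·16.6724] = 10.3459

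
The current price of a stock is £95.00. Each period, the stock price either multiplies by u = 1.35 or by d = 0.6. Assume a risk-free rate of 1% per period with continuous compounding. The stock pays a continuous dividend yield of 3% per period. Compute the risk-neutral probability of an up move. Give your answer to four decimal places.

Per-period risk-free factor R = e^0.01 = 1.0101; dividend-adjusted growth = e^(0.01−0.03) = 0.9802.
Risk-neutral probability p = (0.9802 − 0.6)/(1.35 − 0.6) = 0.3802/0.7500 = 0.5069

p = 0.5069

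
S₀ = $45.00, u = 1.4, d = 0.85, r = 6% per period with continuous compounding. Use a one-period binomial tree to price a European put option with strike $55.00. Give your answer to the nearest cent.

Risk-neutral probability p = (e^0.06 − 0.85)/(1.4 − 0.85) = 0.2118/0.5500 = 0.3852
Terminal stock prices: S_u = 63, S_d = 38.25
Terminal payoffs (K − S): max(-8, 0) = 0, max(16.75, 0) = 16.75
Node 0 (S = 45): V_0 = e^(−0.06)·[0.3852·0.0000 + 0.6148·16.7500] = 9.6989

$9.70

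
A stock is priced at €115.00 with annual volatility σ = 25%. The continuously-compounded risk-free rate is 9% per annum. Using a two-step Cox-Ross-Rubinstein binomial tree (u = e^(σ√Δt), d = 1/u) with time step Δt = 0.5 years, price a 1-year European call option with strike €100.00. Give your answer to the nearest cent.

CRR parameters: u = e^(σ√Δt) = e^(0.25·√0.5) = 1.1934, d = 1/u = 0.8380
Per-period rate: rΔt = 0.09·0.5 = 0.045, so R = e^0.045 = 1.0460
Risk-neutral probability p = (e^0.045 − 0.8380)/(1.1934 − 0.8380) = 0.2081/0.3554 = 0.5854
Terminal stock prices: S_uu = 163.8, S_ud = 115, S_dd = 80.75
Terminal payoffs (S − K): max(63.77, 0) = 63.77, max(15, 0) = 15, max(-19.25, 0) = 0
Node u (S = 137.2): V_u = e^(−0.045)·[0.5854·63.7737 + 0.4146·15.0000] = 41.6372
Node d (S = 96.37): V_d = e^(−0.045)·[0.5854·15.0000 + 0.4146·0.0000] = 8.3951
Node 0 (S = 115): V_0 = e^(−0.045)·[0.5854·41.6372 + 0.4146·8.3951] = 26.6303

€26.63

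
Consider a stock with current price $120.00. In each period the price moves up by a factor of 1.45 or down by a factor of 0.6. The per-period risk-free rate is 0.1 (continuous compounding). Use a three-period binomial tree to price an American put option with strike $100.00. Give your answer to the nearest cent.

$13.07

Risk-neutral probability p = (e^0.1 − 0.6)/(1.45 − 0.6) = 0.5052/0.8500 = 0.5943
Terminal stock prices: S_uuu = 365.8, S_uud = 151.4, S_udd = 62.64, S_ddd = 25.92
Terminal payoffs (K − S): max(-265.8, 0) = 0, max(-51.38, 0) = 0, max(37.36, 0) = 37.36, max(74.08, 0) = 74.08
Node uu (S = 252.3): continuation = e^(−0.1)·[0.5943·0.0000 + 0.4057·0.0000] = 0.0000; exercise value = 0.0000 ≤ continuation, so V_uu = 0.0000
Node ud (S = 104.4): continuation = e^(−0.1)·[0.5943·0.0000 + 0.4057·37.3600] = 13.7139; exercise value = 0.0000 ≤ continuation, so V_ud = 13.7139
Node dd (S = 43.2): continuation = e^(−0.1)·[0.5943·37.3600 + 0.4057·74.0800] = 47.2837; exercise value = 56.8000 > continuation, so V_dd = 56.8000 (exercise)
Node u (S = 174): continuation = e^(−0.1)·[0.5943·0.0000 + 0.4057·13.7139] = 5.0341; exercise value = 0.0000 ≤ continuation, so V_u = 5.0341
Node d (S = 72): continuation = e^(−0.1)·[0.5943·13.7139 + 0.4057·56.8000] = 28.2247; exercise value = 28.0000 ≤ continuation, so V_d = 28.2247
Node 0 (S = 120): continuation = e^(−0.1)·[0.5943·5.0341 + 0.4057·28.2247] = 13.0677; exercise value = 0.0000 ≤ continuation, so V_0 = 13.0677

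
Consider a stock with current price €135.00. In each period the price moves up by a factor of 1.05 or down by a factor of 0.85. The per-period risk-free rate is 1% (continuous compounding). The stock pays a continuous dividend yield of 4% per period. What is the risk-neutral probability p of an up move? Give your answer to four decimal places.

p = 0.6022

Per-period risk-free factor R = e^0.01 = 1.0101; dividend-adjusted growth = e^(0.01−0.04) = 0.9704.
Risk-neutral probability p = (0.9704 − 0.85)/(1.05 − 0.85) = 0.1204/0.2000 = 0.6022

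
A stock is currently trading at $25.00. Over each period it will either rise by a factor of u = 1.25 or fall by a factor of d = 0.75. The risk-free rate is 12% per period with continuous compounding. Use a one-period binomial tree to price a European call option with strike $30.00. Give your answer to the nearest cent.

Risk-neutral probability p = (e^0.12 − 0.75)/(1.25 − 0.75) = 0.3775/0.5000 = 0.7550
Terminal stock prices: S_u = 31.25, S_d = 18.75
Terminal payoffs (S − K): max(1.25, 0) = 1.25, max(-11.25, 0) = 0
Node 0 (S = 25): V_0 = e^(−0.12)·[0.7550·1.2500 + 0.2450·0.0000] = 0.8370

$0.84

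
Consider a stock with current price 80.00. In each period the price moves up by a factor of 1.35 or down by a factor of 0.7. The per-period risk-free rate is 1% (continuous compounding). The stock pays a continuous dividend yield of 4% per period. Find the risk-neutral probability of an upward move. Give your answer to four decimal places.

p = 0.4161

Per-period risk-free factor R = e^0.01 = 1.0101; dividend-adjusted growth = e^(0.01−0.04) = 0.9704.
Risk-neutral probability p = (0.9704 − 0.7)/(1.35 − 0.7) = 0.2704/0.6500 = 0.4161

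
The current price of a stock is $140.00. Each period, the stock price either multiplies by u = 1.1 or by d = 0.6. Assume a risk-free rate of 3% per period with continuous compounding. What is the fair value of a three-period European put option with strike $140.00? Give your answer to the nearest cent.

Risk-neutral probability p = (e^0.03 − 0.6)/(1.1 − 0.6) = 0.4305/0.5000 = 0.8609
Terminal stock prices: S_uuu = 186.3, S_uud = 101.6, S_udd = 55.44, S_ddd = 30.24
Terminal payoffs (K − S): max(-46.34, 0) = 0, max(38.36, 0) = 38.36, max(84.56, 0) = 84.56, max(109.8, 0) = 109.8
Node uu (S = 169.4): V_uu = e^(−0.03)·[0.8609·0.0000 + 0.1391·38.3600] = 5.1778
Node ud (S = 92.4): V_ud = e^(−0.03)·[0.8609·38.3600 + 0.1391·84.5600] = 43.4624
Node dd (S = 50.4): V_dd = e^(−0.03)·[0.8609·84.5600 + 0.1391·109.7600] = 85.4624
Node u (S = 154): V_u = e^(−0.03)·[0.8609·5.1778 + 0.1391·43.4624] = 10.1925
Node d (S = 84): V_d = e^(−0.03)·[0.8609·43.4624 + 0.1391·85.4624] = 47.8470
Node 0 (S = 140): V_0 = e^(−0.03)·[0.8609·10.1925 + 0.1391·47.8470] = 14.9739

$14.97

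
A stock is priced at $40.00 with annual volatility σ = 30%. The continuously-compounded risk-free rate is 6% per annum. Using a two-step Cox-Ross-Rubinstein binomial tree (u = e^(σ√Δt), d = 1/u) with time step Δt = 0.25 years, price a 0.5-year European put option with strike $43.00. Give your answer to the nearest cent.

$4.53

CRR parameters: u = e^(σ√Δt) = e^(0.3·√0.25) = 1.1618, d = 1/u = 0.8607
Per-period rate: rΔt = 0.06·0.25 = 0.015, so R = e^0.015 = 1.0151
Risk-neutral probability p = (e^0.015 − 0.8607)/(1.1618 − 0.8607) = 0.1544/0.3011 = 0.5128
Terminal stock prices: S_uu = 53.99, S_ud = 40, S_dd = 29.63
Terminal payoffs (K − S): max(-10.99, 0) = 0, max(3, 0) = 3, max(13.37, 0) = 13.37
Node u (S = 46.47): V_u = e^(−0.015)·[0.5128·0.0000 + 0.4872·3.0000] = 1.4400
Node d (S = 34.43): V_d = e^(−0.015)·[0.5128·3.0000 + 0.4872·13.3673] = 7.9315
Node 0 (S = 40): V_0 = e^(−0.015)·[0.5128·1.4400 + 0.4872·7.9315] = 4.5344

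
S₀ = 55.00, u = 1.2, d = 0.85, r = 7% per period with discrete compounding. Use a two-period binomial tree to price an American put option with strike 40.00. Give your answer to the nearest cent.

0.03

Risk-neutral probability p = (1 + 0.07 − 0.85)/(1.2 − 0.85) = 0.2200/0.3500 = 0.6286
Terminal stock prices: S_uu = 79.2, S_ud = 56.1, S_dd = 39.74
Terminal payoffs (K − S): max(-39.2, 0) = 0, max(-16.1, 0) = 0, max(0.2625, 0) = 0.2625
Node u (S = 66): continuation = 1/1.07·[0.6286·0.0000 + 0.3714·0.0000] = 0.0000; exercise value = 0.0000 ≤ continuation, so V_u = 0.0000
Node d (S = 46.75): continuation = 1/1.07·[0.6286·0.0000 + 0.3714·0.2625] = 0.0911; exercise value = 0.0000 ≤ continuation, so V_d = 0.0911
Node 0 (S = 55): continuation = 1/1.07·[0.6286·0.0000 + 0.3714·0.0911] = 0.0316; exercise value = 0.0000 ≤ continuation, so V_0 = 0.0316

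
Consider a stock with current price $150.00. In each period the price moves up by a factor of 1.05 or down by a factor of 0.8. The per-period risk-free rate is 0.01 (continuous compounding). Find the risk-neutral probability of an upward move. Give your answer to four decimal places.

Risk-neutral probability p = (e^0.01 − 0.8)/(1.05 − 0.8) = 0.2101/0.2500 = 0.8402

p = 0.8402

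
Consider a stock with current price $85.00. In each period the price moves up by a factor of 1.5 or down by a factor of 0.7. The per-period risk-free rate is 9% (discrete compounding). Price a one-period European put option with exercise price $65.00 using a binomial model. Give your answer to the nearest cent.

$2.59

Risk-neutral probability p = (1 + 0.09 − 0.7)/(1.5 − 0.7) = 0.3900/0.8000 = 0.4875
Terminal stock prices: S_u = 127.5, S_d = 59.5
Terminal payoffs (K − S): max(-62.5, 0) = 0, max(5.5, 0) = 5.5
Node 0 (S = 85): V_0 = 1/1.09·[0.4875·0.0000 + 0.5125·5.5000] = 2.5860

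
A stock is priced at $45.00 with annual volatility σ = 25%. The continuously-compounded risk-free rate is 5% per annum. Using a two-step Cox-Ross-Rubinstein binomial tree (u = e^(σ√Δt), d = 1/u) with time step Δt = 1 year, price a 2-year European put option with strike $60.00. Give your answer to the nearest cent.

CRR parameters: u = e^(σ√Δt) = e^(0.25·√1) = 1.2840, d = 1/u = 0.7788
Per-period rate: rΔt = 0.05·1 = 0.05, so R = e^0.05 = 1.0513
Risk-neutral probability p = (e^0.05 − 0.7788)/(1.2840 − 0.7788) = 0.2725/0.5052 = 0.5393
Terminal stock prices: S_uu = 74.19, S_ud = 45, S_dd = 27.29
Terminal payoffs (K − S): max(-14.19, 0) = 0, max(15, 0) = 15, max(32.71, 0) = 32.71
Node u (S = 57.78): V_u = e^(−0.05)·[0.5393·0.0000 + 0.4607·15.0000] = 6.5734
Node d (S = 35.05): V_d = e^(−0.05)·[0.5393·15.0000 + 0.4607·32.7061] = 22.0277
Node 0 (S = 45): V_0 = e^(−0.05)·[0.5393·6.5734 + 0.4607·22.0277] = 13.0253

$13.03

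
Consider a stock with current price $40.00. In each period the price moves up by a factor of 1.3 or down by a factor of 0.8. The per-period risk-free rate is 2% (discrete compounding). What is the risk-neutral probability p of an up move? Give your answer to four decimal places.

Risk-neutral probability p = (1 + 0.02 − 0.8)/(1.3 − 0.8) = 0.2200/0.5000 = 0.4400

p = 0.4400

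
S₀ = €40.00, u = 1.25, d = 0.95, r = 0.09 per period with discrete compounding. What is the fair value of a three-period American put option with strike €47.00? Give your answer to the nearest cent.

€7.00

Risk-neutral probability p = (1 + 0.09 − 0.95)/(1.25 − 0.95) = 0.1400/0.3000 = 0.4667
Terminal stock prices: S_uuu = 78.12, S_uud = 59.38, S_udd = 45.12, S_ddd = 34.29
Terminal payoffs (K − S): max(-31.12, 0) = 0, max(-12.38, 0) = 0, max(1.875, 0) = 1.875, max(12.71, 0) = 12.71
Node uu (S = 62.5): continuation = 1/1.09·[0.4667·0.0000 + 0.5333·0.0000] = 0.0000; exercise value = 0.0000 ≤ continuation, so V_uu = 0.0000
Node ud (S = 47.5): continuation = 1/1.09·[0.4667·0.0000 + 0.5333·1.8750] = 0.9174; exercise value = 0.0000 ≤ continuation, so V_ud = 0.9174
Node dd (S = 36.1): continuation = 1/1.09·[0.4667·1.8750 + 0.5333·12.7050] = 7.0193; exercise value = 10.9000 > continuation, so V_dd = 10.9000 (exercise)
Node u (S = 50): continuation = 1/1.09·[0.4667·0.0000 + 0.5333·0.9174] = 0.4489; exercise value = 0.0000 ≤ continuation, so V_u = 0.4489
Node d (S = 38): continuation = 1/1.09·[0.4667·0.9174 + 0.5333·10.9000] = 5.7261; exercise value = 9.0000 > continuation, so V_d = 9.0000 (exercise)
Node 0 (S = 40): continuation = 1/1.09·[0.4667·0.4489 + 0.5333·9.0000] = 4.5959; exercise value = 7.0000 > continuation, so V_0 = 7.0000 (exercise)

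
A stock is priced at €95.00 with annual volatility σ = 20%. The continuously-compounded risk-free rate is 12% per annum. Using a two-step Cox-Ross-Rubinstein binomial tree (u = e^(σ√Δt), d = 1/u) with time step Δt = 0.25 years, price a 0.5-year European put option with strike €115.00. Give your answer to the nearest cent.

€13.69

CRR parameters: u = e^(σ√Δt) = e^(0.2·√0.25) = 1.1052, d = 1/u = 0.9048
Per-period rate: rΔt = 0.12·0.25 = 0.03, so R = e^0.03 = 1.0305
Risk-neutral probability p = (e^0.03 − 0.9048)/(1.1052 − 0.9048) = 0.1256/0.2003 = 0.6270
Terminal stock prices: S_uu = 116, S_ud = 95, S_dd = 77.78
Terminal payoffs (K − S): max(-1.033, 0) = 0, max(20, 0) = 20, max(37.22, 0) = 37.22
Node u (S = 105): V_u = e^(−0.03)·[0.6270·0.0000 + 0.3730·20.0000] = 7.2387
Node d (S = 85.96): V_d = e^(−0.03)·[0.6270·20.0000 + 0.3730·37.2206] = 25.6417
Node 0 (S = 95): V_0 = e^(−0.03)·[0.6270·7.2387 + 0.3730·25.6417] = 13.6855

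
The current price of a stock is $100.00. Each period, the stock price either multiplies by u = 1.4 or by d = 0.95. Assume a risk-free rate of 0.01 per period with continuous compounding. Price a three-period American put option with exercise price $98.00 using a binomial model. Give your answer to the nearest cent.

Risk-neutral probability p = (e^0.01 − 0.95)/(1.4 − 0.95) = 0.0601/0.4500 = 0.1334
Terminal stock prices: S_uuu = 274.4, S_uud = 186.2, S_udd = 126.3, S_ddd = 85.74
Terminal payoffs (K − S): max(-176.4, 0) = 0, max(-88.2, 0) = 0, max(-28.35, 0) = 0, max(12.26, 0) = 12.26
Node uu (S = 196): continuation = e^(−0.01)·[0.1334·0.0000 + 0.8666·0.0000] = 0.0000; exercise value = 0.0000 ≤ continuation, so V_uu = 0.0000
Node ud (S = 133): continuation = e^(−0.01)·[0.1334·0.0000 + 0.8666·0.0000] = 0.0000; exercise value = 0.0000 ≤ continuation, so V_ud = 0.0000
Node dd (S = 90.25): continuation = e^(−0.01)·[0.1334·0.0000 + 0.8666·12.2625] = 10.5204; exercise value = 7.7500 ≤ continuation, so V_dd = 10.5204
Node u (S = 140): continuation = e^(−0.01)·[0.1334·0.0000 + 0.8666·0.0000] = 0.0000; exercise value = 0.0000 ≤ continuation, so V_u = 0.0000
Node d (S = 95): continuation = e^(−0.01)·[0.1334·0.0000 + 0.8666·10.5204] = 9.0258; exercise value = 3.0000 ≤ continuation, so V_d = 9.0258
Node 0 (S = 100): continuation = e^(−0.01)·[0.1334·0.0000 + 0.8666·9.0258] = 7.7435; exercise value = 0.0000 ≤ continuation, so V_0 = 7.7435

$7.74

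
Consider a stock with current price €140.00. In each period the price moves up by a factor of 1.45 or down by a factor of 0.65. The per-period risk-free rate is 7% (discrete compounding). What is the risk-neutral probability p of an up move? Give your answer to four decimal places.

p = 0.5250

Risk-neutral probability p = (1 + 0.07 − 0.65)/(1.45 − 0.65) = 0.4200/0.8000 = 0.5250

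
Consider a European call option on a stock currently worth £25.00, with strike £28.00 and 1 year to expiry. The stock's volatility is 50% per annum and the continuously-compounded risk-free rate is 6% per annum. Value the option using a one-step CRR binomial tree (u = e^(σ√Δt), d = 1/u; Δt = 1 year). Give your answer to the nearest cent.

CRR parameters: u = e^(σ√Δt) = e^(0.5·√1) = 1.6487, d = 1/u = 0.6065
Per-period rate: rΔt = 0.06·1 = 0.06, so R = e^0.06 = 1.0618
Risk-neutral probability p = (e^0.06 − 0.6065)/(1.6487 − 0.6065) = 0.4553/1.0422 = 0.4369
Terminal stock prices: S_u = 41.22, S_d = 15.16
Terminal payoffs (S − K): max(13.22, 0) = 13.22, max(-12.84, 0) = 0
Node 0 (S = 25): V_0 = e^(−0.06)·[0.4369·13.2180 + 0.5631·0.0000] = 5.4383

£5.44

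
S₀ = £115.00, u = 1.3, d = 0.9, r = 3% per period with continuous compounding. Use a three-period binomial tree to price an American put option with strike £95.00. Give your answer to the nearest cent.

£3.12

Risk-neutral probability p = (e^0.03 − 0.9)/(1.3 − 0.9) = 0.1305/0.4000 = 0.3261
Terminal stock prices: S_uuu = 252.7, S_uud = 174.9, S_udd = 121.1, S_ddd = 83.84
Terminal payoffs (K − S): max(-157.7, 0) = 0, max(-79.92, 0) = 0, max(-26.1, 0) = 0, max(11.16, 0) = 11.16
Node uu (S = 194.4): continuation = e^(−0.03)·[0.3261·0.0000 + 0.6739·0.0000] = 0.0000; exercise value = 0.0000 ≤ continuation, so V_uu = 0.0000
Node ud (S = 134.6): continuation = e^(−0.03)·[0.3261·0.0000 + 0.6739·0.0000] = 0.0000; exercise value = 0.0000 ≤ continuation, so V_ud = 0.0000
Node dd (S = 93.15): continuation = e^(−0.03)·[0.3261·0.0000 + 0.6739·11.1650] = 7.3013; exercise value = 1.8500 ≤ continuation, so V_dd = 7.3013
Node u (S = 149.5): continuation = e^(−0.03)·[0.3261·0.0000 + 0.6739·0.0000] = 0.0000; exercise value = 0.0000 ≤ continuation, so V_u = 0.0000
Node d (S = 103.5): continuation = e^(−0.03)·[0.3261·0.0000 + 0.6739·7.3013] = 4.7747; exercise value = 0.0000 ≤ continuation, so V_d = 4.7747
Node 0 (S = 115): continuation = e^(−0.03)·[0.3261·0.0000 + 0.6739·4.7747] = 3.1224; exercise value = 0.0000 ≤ continuation, so V_0 = 3.1224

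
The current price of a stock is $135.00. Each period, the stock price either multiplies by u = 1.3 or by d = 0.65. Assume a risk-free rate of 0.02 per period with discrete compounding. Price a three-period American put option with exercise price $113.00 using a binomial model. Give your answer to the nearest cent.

Risk-neutral probability p = (1 + 0.02 − 0.65)/(1.3 − 0.65) = 0.3700/0.6500 = 0.5692
Terminal stock prices: S_uuu = 296.6, S_uud = 148.3, S_udd = 74.15, S_ddd = 37.07
Terminal payoffs (K − S): max(-183.6, 0) = 0, max(-35.3, 0) = 0, max(38.85, 0) = 38.85, max(75.93, 0) = 75.93
Node uu (S = 228.2): continuation = 1/1.02·[0.5692·0.0000 + 0.4308·0.0000] = 0.0000; exercise value = 0.0000 ≤ continuation, so V_uu = 0.0000
Node ud (S = 114.1): continuation = 1/1.02·[0.5692·0.0000 + 0.4308·38.8512] = 16.4078; exercise value = 0.0000 ≤ continuation, so V_ud = 16.4078
Node dd (S = 57.04): continuation = 1/1.02·[0.5692·38.8512 + 0.4308·75.9256] = 53.7468; exercise value = 55.9625 > continuation, so V_dd = 55.9625 (exercise)
Node u (S = 175.5): continuation = 1/1.02·[0.5692·0.0000 + 0.4308·16.4078] = 6.9294; exercise value = 0.0000 ≤ continuation, so V_u = 6.9294
Node d (S = 87.75): continuation = 1/1.02·[0.5692·16.4078 + 0.4308·55.9625] = 32.7909; exercise value = 25.2500 ≤ continuation, so V_d = 32.7909
Node 0 (S = 135): continuation = 1/1.02·[0.5692·6.9294 + 0.4308·32.7909] = 17.7154; exercise value = 0.0000 ≤ continuation, so V_0 = 17.7154

$17.72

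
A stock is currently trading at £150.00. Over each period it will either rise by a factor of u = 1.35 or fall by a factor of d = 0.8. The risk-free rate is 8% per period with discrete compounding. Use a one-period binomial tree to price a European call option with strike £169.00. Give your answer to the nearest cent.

£15.79

Risk-neutral probability p = (1 + 0.08 − 0.8)/(1.35 − 0.8) = 0.2800/0.5500 = 0.5091
Terminal stock prices: S_u = 202.5, S_d = 120
Terminal payoffs (S − K): max(33.5, 0) = 33.5, max(-49, 0) = 0
Node 0 (S = 150): V_0 = 1/1.08·[0.5091·33.5000 + 0.4909·0.0000] = 15.7912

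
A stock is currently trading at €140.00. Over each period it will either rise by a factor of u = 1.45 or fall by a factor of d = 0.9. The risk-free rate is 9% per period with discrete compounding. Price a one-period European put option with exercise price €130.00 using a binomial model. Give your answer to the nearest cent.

€2.40

Risk-neutral probability p = (1 + 0.09 − 0.9)/(1.45 − 0.9) = 0.1900/0.5500 = 0.3455
Terminal stock prices: S_u = 203, S_d = 126
Terminal payoffs (K − S): max(-73, 0) = 0, max(4, 0) = 4
Node 0 (S = 140): V_0 = 1/1.09·[0.3455·0.0000 + 0.6545·4.0000] = 2.4020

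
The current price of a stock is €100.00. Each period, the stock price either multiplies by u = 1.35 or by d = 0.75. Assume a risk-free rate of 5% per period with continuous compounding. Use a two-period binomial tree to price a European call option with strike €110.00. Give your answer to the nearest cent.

Risk-neutral probability p = (e^0.05 − 0.75)/(1.35 − 0.75) = 0.3013/0.6000 = 0.5021
Terminal stock prices: S_uu = 182.3, S_ud = 101.2, S_dd = 56.25
Terminal payoffs (S − K): max(72.25, 0) = 72.25, max(-8.75, 0) = 0, max(-53.75, 0) = 0
Node u (S = 135): V_u = e^(−0.05)·[0.5021·72.2500 + 0.4979·0.0000] = 34.5088
Node d (S = 75): V_d = e^(−0.05)·[0.5021·0.0000 + 0.4979·0.0000] = 0.0000
Node 0 (S = 100): V_0 = e^(−0.05)·[0.5021·34.5088 + 0.4979·0.0000] = 16.4824

€16.48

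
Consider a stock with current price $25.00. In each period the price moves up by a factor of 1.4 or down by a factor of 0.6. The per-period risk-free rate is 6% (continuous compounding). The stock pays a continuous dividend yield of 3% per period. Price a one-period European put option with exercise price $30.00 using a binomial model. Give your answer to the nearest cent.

$6.53

Per-period risk-free factor R = e^0.06 = 1.0618; dividend-adjusted growth = e^(0.06−0.03) = 1.0305.
Risk-neutral probability p = (1.0305 − 0.6)/(1.4 − 0.6) = 0.4305/0.8000 = 0.5381
Terminal stock prices: S_u = 35, S_d = 15
Terminal payoffs (K − S): max(-5, 0) = 0, max(15, 0) = 15
Node 0 (S = 25): V_0 = e^(−0.06)·[0.5381·0.0000 + 0.4619·15.0000] = 6.5255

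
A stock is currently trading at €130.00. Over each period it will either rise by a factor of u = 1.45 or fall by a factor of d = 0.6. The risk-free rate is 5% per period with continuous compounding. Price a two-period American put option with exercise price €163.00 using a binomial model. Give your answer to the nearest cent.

Risk-neutral probability p = (e^0.05 − 0.6)/(1.45 − 0.6) = 0.4513/0.8500 = 0.5309
Terminal stock prices: S_uu = 273.3, S_ud = 113.1, S_dd = 46.8
Terminal payoffs (K − S): max(-110.3, 0) = 0, max(49.9, 0) = 49.9, max(116.2, 0) = 116.2
Node u (S = 188.5): continuation = e^(−0.05)·[0.5309·0.0000 + 0.4691·49.9000] = 22.2661; exercise value = 0.0000 ≤ continuation, so V_u = 22.2661
Node d (S = 78): continuation = e^(−0.05)·[0.5309·49.9000 + 0.4691·116.2000] = 77.0504; exercise value = 85.0000 > continuation, so V_d = 85.0000 (exercise)
Node 0 (S = 130): continuation = e^(−0.05)·[0.5309·22.2661 + 0.4691·85.0000] = 49.1730; exercise value = 33.0000 ≤ continuation, so V_0 = 49.1730

€49.17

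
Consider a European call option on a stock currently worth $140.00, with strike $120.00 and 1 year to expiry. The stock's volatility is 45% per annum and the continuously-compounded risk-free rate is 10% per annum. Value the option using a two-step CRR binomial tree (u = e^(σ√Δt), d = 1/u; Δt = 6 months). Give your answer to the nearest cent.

CRR parameters: u = e^(σ√Δt) = e^(0.45·√0.5) = 1.3746, d = 1/u = 0.7275
Per-period rate: rΔt = 0.1·0.5 = 0.05, so R = e^0.05 = 1.0513
Risk-neutral probability p = (e^0.05 − 0.7275)/(1.3746 − 0.7275) = 0.3238/0.6472 = 0.5003
Terminal stock prices: S_uu = 264.6, S_ud = 140, S_dd = 74.09
Terminal payoffs (S − K): max(144.6, 0) = 144.6, max(20, 0) = 20, max(-45.91, 0) = 0
Node u (S = 192.5): V_u = e^(−0.05)·[0.5003·144.5522 + 0.4997·20.0000] = 78.3033
Node d (S = 101.8): V_d = e^(−0.05)·[0.5003·20.0000 + 0.4997·0.0000] = 9.5187
Node 0 (S = 140): V_0 = e^(−0.05)·[0.5003·78.3033 + 0.4997·9.5187] = 41.7914

$41.79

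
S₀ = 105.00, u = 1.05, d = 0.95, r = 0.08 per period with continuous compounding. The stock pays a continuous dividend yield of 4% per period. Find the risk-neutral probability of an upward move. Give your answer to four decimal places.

p = 0.9081

Per-period risk-free factor R = e^0.08 = 1.0833; dividend-adjusted growth = e^(0.08−0.04) = 1.0408.
Risk-neutral probability p = (1.0408 − 0.95)/(1.05 − 0.95) = 0.0908/0.1000 = 0.9081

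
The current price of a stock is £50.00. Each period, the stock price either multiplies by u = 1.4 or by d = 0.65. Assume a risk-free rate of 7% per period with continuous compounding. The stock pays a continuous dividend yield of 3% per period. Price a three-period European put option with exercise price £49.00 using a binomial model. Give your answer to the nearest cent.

£8.79

Per-period risk-free factor R = e^0.07 = 1.0725; dividend-adjusted growth = e^(0.07−0.03) = 1.0408.
Risk-neutral probability p = (1.0408 − 0.65)/(1.4 − 0.65) = 0.3908/0.7500 = 0.5211
Terminal stock prices: S_uuu = 137.2, S_uud = 63.7, S_udd = 29.58, S_ddd = 13.73
Terminal payoffs (K − S): max(-88.2, 0) = 0, max(-14.7, 0) = 0, max(19.42, 0) = 19.42, max(35.27, 0) = 35.27
Node uu (S = 98): V_uu = e^(−0.07)·[0.5211·0.0000 + 0.4789·0.0000] = 0.0000
Node ud (S = 45.5): V_ud = e^(−0.07)·[0.5211·0.0000 + 0.4789·19.4250] = 8.6741
Node dd (S = 21.13): V_dd = e^(−0.07)·[0.5211·19.4250 + 0.4789·35.2687] = 25.1866
Node u (S = 70): V_u = e^(−0.07)·[0.5211·0.0000 + 0.4789·8.6741] = 3.8733
Node d (S = 32.5): V_d = e^(−0.07)·[0.5211·8.6741 + 0.4789·25.1866] = 15.4612
Node 0 (S = 50): V_0 = e^(−0.07)·[0.5211·3.8733 + 0.4789·15.4612] = 8.7859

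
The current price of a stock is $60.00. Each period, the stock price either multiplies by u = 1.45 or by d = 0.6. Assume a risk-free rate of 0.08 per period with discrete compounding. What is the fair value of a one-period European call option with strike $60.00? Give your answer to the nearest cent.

$14.12

Risk-neutral probability p = (1 + 0.08 − 0.6)/(1.45 − 0.6) = 0.4800/0.8500 = 0.5647
Terminal stock prices: S_u = 87, S_d = 36
Terminal payoffs (S − K): max(27, 0) = 27, max(-24, 0) = 0
Node 0 (S = 60): V_0 = 1/1.08·[0.5647·27.0000 + 0.4353·0.0000] = 14.1176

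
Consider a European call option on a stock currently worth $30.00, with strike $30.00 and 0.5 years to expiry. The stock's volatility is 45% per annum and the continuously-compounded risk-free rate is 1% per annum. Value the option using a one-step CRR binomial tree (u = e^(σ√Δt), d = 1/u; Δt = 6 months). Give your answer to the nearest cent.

CRR parameters: u = e^(σ√Δt) = e^(0.45·√0.5) = 1.3746, d = 1/u = 0.7275
Per-period rate: rΔt = 0.01·0.5 = 0.005, so R = e^0.005 = 1.0050
Risk-neutral probability p = (e^0.005 − 0.7275)/(1.3746 − 0.7275) = 0.2776/0.6472 = 0.4289
Terminal stock prices: S_u = 41.24, S_d = 21.82
Terminal payoffs (S − K): max(11.24, 0) = 11.24, max(-8.176, 0) = 0
Node 0 (S = 30): V_0 = e^(−0.005)·[0.4289·11.2395 + 0.5711·0.0000] = 4.7961

$4.80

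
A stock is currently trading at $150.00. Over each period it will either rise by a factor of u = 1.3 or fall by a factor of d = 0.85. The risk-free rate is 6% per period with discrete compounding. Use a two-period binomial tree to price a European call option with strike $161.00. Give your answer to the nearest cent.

Risk-neutral probability p = (1 + 0.06 − 0.85)/(1.3 − 0.85) = 0.2100/0.4500 = 0.4667
Terminal stock prices: S_uu = 253.5, S_ud = 165.8, S_dd = 108.4
Terminal payoffs (S − K): max(92.5, 0) = 92.5, max(4.75, 0) = 4.75, max(-52.63, 0) = 0
Node u (S = 195): V_u = 1/1.06·[0.4667·92.5000 + 0.5333·4.7500] = 43.1132
Node d (S = 127.5): V_d = 1/1.06·[0.4667·4.7500 + 0.5333·0.0000] = 2.0912
Node 0 (S = 150): V_0 = 1/1.06·[0.4667·43.1132 + 0.5333·2.0912] = 20.0328

$20.03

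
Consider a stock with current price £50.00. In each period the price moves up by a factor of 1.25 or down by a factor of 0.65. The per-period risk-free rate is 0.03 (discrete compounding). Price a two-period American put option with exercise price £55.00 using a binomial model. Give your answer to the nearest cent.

Risk-neutral probability p = (1 + 0.03 − 0.65)/(1.25 − 0.65) = 0.3800/0.6000 = 0.6333
Terminal stock prices: S_uu = 78.12, S_ud = 40.62, S_dd = 21.13
Terminal payoffs (K − S): max(-23.12, 0) = 0, max(14.38, 0) = 14.38, max(33.88, 0) = 33.88
Node u (S = 62.5): continuation = 1/1.03·[0.6333·0.0000 + 0.3667·14.3750] = 5.1173; exercise value = 0.0000 ≤ continuation, so V_u = 5.1173
Node d (S = 32.5): continuation = 1/1.03·[0.6333·14.3750 + 0.3667·33.8750] = 20.8981; exercise value = 22.5000 > continuation, so V_d = 22.5000 (exercise)
Node 0 (S = 50): continuation = 1/1.03·[0.6333·5.1173 + 0.3667·22.5000] = 11.1563; exercise value = 5.0000 ≤ continuation, so V_0 = 11.1563

£11.16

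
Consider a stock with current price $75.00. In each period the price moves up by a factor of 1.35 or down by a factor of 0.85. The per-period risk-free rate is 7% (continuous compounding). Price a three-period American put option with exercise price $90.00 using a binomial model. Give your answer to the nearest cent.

Risk-neutral probability p = (e^0.07 − 0.85)/(1.35 − 0.85) = 0.2225/0.5000 = 0.4450
Terminal stock prices: S_uuu = 184.5, S_uud = 116.2, S_udd = 73.15, S_ddd = 46.06
Terminal payoffs (K − S): max(-94.53, 0) = 0, max(-26.18, 0) = 0, max(16.85, 0) = 16.85, max(43.94, 0) = 43.94
Node uu (S = 136.7): continuation = e^(−0.07)·[0.4450·0.0000 + 0.5550·0.0000] = 0.0000; exercise value = 0.0000 ≤ continuation, so V_uu = 0.0000
Node ud (S = 86.06): continuation = e^(−0.07)·[0.4450·0.0000 + 0.5550·16.8469] = 8.7176; exercise value = 3.9375 ≤ continuation, so V_ud = 8.7176
Node dd (S = 54.19): continuation = e^(−0.07)·[0.4450·16.8469 + 0.5550·43.9406] = 29.7279; exercise value = 35.8125 > continuation, so V_dd = 35.8125 (exercise)
Node u (S = 101.2): continuation = e^(−0.07)·[0.4450·0.0000 + 0.5550·8.7176] = 4.5111; exercise value = 0.0000 ≤ continuation, so V_u = 4.5111
Node d (S = 63.75): continuation = e^(−0.07)·[0.4450·8.7176 + 0.5550·35.8125] = 22.1489; exercise value = 26.2500 > continuation, so V_d = 26.2500 (exercise)
Node 0 (S = 75): continuation = e^(−0.07)·[0.4450·4.5111 + 0.5550·26.2500] = 15.4552; exercise value = 15.0000 ≤ continuation, so V_0 = 15.4552

$15.46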